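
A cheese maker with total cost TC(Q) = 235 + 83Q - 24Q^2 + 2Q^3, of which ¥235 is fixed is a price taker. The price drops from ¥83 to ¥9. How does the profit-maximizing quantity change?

Output falls from 8 to 0 (the firm shuts down)

AVC = 83 - 24Q + 2Q^2, minimized at Q = 6 where min AVC = ¥11. MC = 83 - 48Q + 6Q^2.
At P = ¥83 ≥ min AVC, set P = MC on the rising branch: Q = 8.
At P = ¥9 < min AVC = ¥11, price no longer covers variable cost at any output, so the firm shuts down: Q = 0.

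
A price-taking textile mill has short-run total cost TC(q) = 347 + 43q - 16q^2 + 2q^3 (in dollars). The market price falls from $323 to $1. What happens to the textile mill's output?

Output falls from 10 to 0 (the firm shuts down)

MC = 43 - 32q + 6q^2; the shutdown threshold is min AVC = $11 (at q = 4).
With P = $323 above the shutdown price, P = MC gives q = 10.
At P = $1 < min AVC = $11, price no longer covers variable cost at any output, so the firm shuts down: q = 0.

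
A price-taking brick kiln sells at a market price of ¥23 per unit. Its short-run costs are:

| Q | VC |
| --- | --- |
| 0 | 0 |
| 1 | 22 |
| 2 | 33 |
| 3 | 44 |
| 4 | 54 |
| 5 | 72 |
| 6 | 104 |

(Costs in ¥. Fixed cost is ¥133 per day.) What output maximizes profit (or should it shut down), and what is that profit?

Q = 5; profit = -¥90

Tabulate TR − TC: Q=0: -133; Q=1: -132; Q=2: -120; Q=3: -108; Q=4: -95; Q=5: -90; Q=6: -99.
Profit is maximized at Q = 5. AVC there is 72/5 = ¥14.40 ≤ P, so producing beats shutting down (which would give -¥133).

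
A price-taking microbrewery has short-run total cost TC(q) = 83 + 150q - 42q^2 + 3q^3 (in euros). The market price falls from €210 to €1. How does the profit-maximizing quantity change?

MC = 150 - 84q + 9q^2; the shutdown threshold is min AVC = €3 (at q = 7).
With P = €210 above the shutdown price, P = MC gives q = 10.
At P = €1 < min AVC = €3, price no longer covers variable cost at any output, so the firm shuts down: q = 0.

Output falls from 10 to 0 (the firm shuts down)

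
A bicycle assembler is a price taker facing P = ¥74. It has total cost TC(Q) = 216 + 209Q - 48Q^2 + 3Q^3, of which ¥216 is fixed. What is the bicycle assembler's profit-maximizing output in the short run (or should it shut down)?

Variable cost is VC = 209Q - 48Q^2 + 3Q^3, so AVC = VC/Q = 209 - 48Q + 3Q^2 and MC = dTC/dQ = 209 - 96Q + 9Q^2.
AVC is minimized where dAVC/dQ = -48 + 6Q = 0, at Q = 8; min AVC = 209 - 48·8 + 3·8^2 = ¥17.
P = ¥74 exceeds min AVC = ¥17, so the firm stays open.
P = MC gives 135 - 96Q + 9Q^2 = 0, with roots 5/3 and 9. Take the larger (rising MC): Q* = 9.
Check: AVC at Q = 9 is ¥20 ≤ P, so revenue covers variable cost.
Profit = P·Q − TC = 74·9 − 396 = ¥270.

Produce at Q = 9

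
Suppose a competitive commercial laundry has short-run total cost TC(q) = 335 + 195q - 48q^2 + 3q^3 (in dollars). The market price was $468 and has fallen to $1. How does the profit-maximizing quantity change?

MC = 195 - 96q + 9q^2; the shutdown threshold is min AVC = $3 (at q = 8).
At P = $468 ≥ min AVC, set P = MC on the rising branch: q = 13.
At P = $1 < min AVC = $3, price no longer covers variable cost at any output, so the firm shuts down: q = 0.

Output falls from 13 to 0 (the firm shuts down)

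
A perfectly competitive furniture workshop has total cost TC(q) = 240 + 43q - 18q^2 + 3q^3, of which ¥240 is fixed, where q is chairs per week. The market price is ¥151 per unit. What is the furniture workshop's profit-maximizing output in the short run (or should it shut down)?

Produce at q = 6

From TC, MC = TC'(q) = 43 - 36q + 9q^2 and AVC = VC/q = 43 - 18q + 3q^2.
AVC hits its minimum where MC = AVC, at q = 3, giving min AVC = 43 - 18·3 + 3·3^2 = ¥16.
Because ¥151 ≥ ¥16, revenue can cover variable cost; the firm operates.
P = MC gives -108 - 36q + 9q^2 = 0, with roots -2 and 6. Take the larger (rising MC): q* = 6.
Check: AVC at q = 6 is ¥43 ≤ P, so revenue covers variable cost.
Profit = P·q − TC = 151·6 − 498 = ¥408.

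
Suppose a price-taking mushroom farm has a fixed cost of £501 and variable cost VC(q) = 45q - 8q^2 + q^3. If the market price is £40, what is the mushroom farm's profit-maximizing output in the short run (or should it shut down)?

Produce at q = 5

Strip out fixed cost: VC = 45q - 8q^2 + q^3. Then AVC = 45 - 8q + q^2 and MC = 45 - 16q + 3q^2.
The AVC parabola has its vertex at q = 8/2 = 4, where AVC = 45 - 8·4 + 4^2 = £29.
P = £40 exceeds min AVC = £29, so the firm stays open.
Solving P = MC: 5 - 16q + 3q^2 = 0 ⇒ q = 1/3 or 5. On the upward-sloping branch, q* = 5.
Check: AVC at q = 5 is £30 ≤ P, so revenue covers variable cost.
Profit = P·q − TC = 40·5 − 651 = -£451, a loss, but smaller than the £501 fixed cost the firm would lose by shutting down.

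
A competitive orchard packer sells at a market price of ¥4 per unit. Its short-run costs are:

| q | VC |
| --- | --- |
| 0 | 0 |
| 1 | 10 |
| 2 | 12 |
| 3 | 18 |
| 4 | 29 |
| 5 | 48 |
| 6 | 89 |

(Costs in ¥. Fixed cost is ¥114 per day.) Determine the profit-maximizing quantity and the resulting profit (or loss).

q = 0 (shut down); profit = -¥114

Tabulate TR − TC: q=0: -114; q=1: -120; q=2: -118; q=3: -120; q=4: -127; q=5: -142; q=6: -179.
Profit is highest at q = 0. Equivalently, the lowest AVC in the table is 12/2 ≈ ¥6 at q = 2, and P = ¥4 falls below it — price never covers variable cost, so the firm shuts down and loses only its fixed cost.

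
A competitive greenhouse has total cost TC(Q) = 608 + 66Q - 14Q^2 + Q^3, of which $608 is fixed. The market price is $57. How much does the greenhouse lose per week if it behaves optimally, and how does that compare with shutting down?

Profit = -$284 at Q = 9

AVC = 66 - 14Q + Q^2 has its minimum $17 at Q = 7; price $57 clears that bar, so the firm operates.
MC = 66 - 28Q + 3Q^2. Setting P = MC and taking the root on the rising branch gives Q* = 9.
TR = 57·9 = 513. TC = 608 + 189 = 797. Profit = 513 − 797 = -$284.
That loss of $284 beats the $608 the firm would lose by shutting down; producing recovers $324 of fixed cost.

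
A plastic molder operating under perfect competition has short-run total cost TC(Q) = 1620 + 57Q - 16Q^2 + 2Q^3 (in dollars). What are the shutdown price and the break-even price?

AVC = 57 - 16Q + 2Q^2; minimized at Q = 4, giving min AVC = $25. That is the shutdown price.
ATC = 1620/Q + 57 - 16Q + 2Q^2. Setting dATC/dQ = −1620/Q^2 − 16 + 4Q = 0 gives Q = 9 (since 4·9^3 − 16·9^2 = 1620).
min ATC = 1620/9 + 57 − 16·9 + 2·9^2 = $255. That is the break-even price.
For $25 ≤ P < $255 the firm produces at a loss; below $25 it shuts down.

Shutdown price = $25; break-even price = $255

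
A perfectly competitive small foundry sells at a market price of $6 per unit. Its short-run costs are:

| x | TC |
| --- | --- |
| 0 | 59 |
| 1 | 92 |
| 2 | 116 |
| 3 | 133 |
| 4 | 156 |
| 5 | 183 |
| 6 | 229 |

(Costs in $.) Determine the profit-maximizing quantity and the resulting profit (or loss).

x = 0 (shut down); profit = -$59

Profit at each row (π = 6x − TC): x=0: -59; x=1: -86; x=2: -104; x=3: -115; x=4: -132; x=5: -153; x=6: -193.
Profit is highest at x = 0. Equivalently, the lowest AVC in the table is 97/4 ≈ $24.25 at x = 4, and P = $6 falls below it — price never covers variable cost, so the firm shuts down and loses only its fixed cost.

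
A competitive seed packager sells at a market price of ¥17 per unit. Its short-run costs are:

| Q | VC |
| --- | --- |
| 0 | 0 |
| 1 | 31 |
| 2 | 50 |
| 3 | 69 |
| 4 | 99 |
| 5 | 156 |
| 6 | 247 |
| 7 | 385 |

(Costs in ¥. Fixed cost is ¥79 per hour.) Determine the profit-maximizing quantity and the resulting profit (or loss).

Tabulate TR − TC: Q=0: -79; Q=1: -93; Q=2: -95; Q=3: -97; Q=4: -110; Q=5: -150; Q=6: -224; Q=7: -345.
Profit is highest at Q = 0. Equivalently, the lowest AVC in the table is 69/3 ≈ ¥23 at Q = 3, and P = ¥17 falls below it — price never covers variable cost, so the firm shuts down and loses only its fixed cost.

Q = 0 (shut down); profit = -¥79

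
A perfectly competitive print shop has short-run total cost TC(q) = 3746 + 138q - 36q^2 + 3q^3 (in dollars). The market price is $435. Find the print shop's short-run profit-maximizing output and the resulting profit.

Profit = -$116 at q = 11

AVC = 138 - 36q + 3q^2; min AVC = $30 at q = 6. Since P = $435 ≥ min AVC, the firm produces.
MC = 138 - 72q + 9q^2. Setting P = MC and taking the root on the rising branch gives q* = 11.
TR = 435·11 = 4785. TC = 3746 + 1155 = 4901. Profit = 4785 − 4901 = -$116.
By producing, the firm covers all variable cost plus $3630 of fixed cost; shutting down would lose the full $3746.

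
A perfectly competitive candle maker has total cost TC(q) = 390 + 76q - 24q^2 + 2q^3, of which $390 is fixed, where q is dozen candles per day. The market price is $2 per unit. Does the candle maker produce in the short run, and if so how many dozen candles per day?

Shut down

Variable cost is VC = 76q - 24q^2 + 2q^3, so AVC = VC/q = 76 - 24q + 2q^2 and MC = dTC/dq = 76 - 48q + 6q^2.
AVC hits its minimum where MC = AVC, at q = 6, giving min AVC = 76 - 24·6 + 2·6^2 = $4.
With P < min AVC ($2 < $4), every unit sold adds to the loss.
Shutting down limits the loss to fixed cost, $390.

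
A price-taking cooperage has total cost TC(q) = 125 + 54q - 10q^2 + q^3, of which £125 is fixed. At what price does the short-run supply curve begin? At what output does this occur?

£29 per unit, at q = 5

The firm shuts down when price falls below the minimum of average variable cost. AVC = VC/q = 54 - 10q + q^2.
dAVC/dq = -10 + 2q = 0 gives q = 5. min AVC = 54 - 10·5 + 5^2 = 29.
The firm shuts down for any P below £29.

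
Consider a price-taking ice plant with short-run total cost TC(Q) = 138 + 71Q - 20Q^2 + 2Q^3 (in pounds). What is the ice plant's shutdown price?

The shutdown price is the minimum of AVC. VC = 71Q - 20Q^2 + 2Q^3, so AVC = 71 - 20Q + 2Q^2.
At the minimum of AVC, MC = AVC. MC = 71 - 40Q + 6Q^2; setting MC = AVC gives 4Q^2 - 20Q = 0, so Q = 5. min AVC = 21.
For P < £21 the firm produces nothing.

£21 per unit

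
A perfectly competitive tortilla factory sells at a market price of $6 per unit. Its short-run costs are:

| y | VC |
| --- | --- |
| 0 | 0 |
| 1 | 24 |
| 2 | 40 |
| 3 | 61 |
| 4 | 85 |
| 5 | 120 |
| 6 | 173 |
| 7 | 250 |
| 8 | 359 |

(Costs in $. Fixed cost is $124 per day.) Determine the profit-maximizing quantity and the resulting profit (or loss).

Tabulate TR − TC: y=0: -124; y=1: -142; y=2: -152; y=3: -167; y=4: -185; y=5: -214; y=6: -261; y=7: -332; y=8: -435.
Profit is highest at y = 0. Equivalently, the lowest AVC in the table is 40/2 ≈ $20 at y = 2, and P = $6 falls below it — price never covers variable cost, so the firm shuts down and loses only its fixed cost.

y = 0 (shut down); profit = -$124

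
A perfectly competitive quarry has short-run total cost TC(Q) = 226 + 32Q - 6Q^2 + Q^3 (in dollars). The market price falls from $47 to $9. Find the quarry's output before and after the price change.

Output falls from 5 to 0 (the firm shuts down)

AVC = 32 - 6Q + Q^2, minimized at Q = 3 where min AVC = $23. MC = 32 - 12Q + 3Q^2.
With P = $47 above the shutdown price, P = MC gives Q = 5.
At P = $9 < min AVC = $23, price no longer covers variable cost at any output, so the firm shuts down: Q = 0.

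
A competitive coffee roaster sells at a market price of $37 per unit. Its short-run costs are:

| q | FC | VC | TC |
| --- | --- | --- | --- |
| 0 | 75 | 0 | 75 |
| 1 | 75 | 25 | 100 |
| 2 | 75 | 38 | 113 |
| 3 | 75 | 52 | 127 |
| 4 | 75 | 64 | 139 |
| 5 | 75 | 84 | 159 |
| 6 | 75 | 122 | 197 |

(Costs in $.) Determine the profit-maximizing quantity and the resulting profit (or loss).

q = 5; profit = $26

Profit at each row (π = 37q − TC): q=0: -75; q=1: -63; q=2: -39; q=3: -16; q=4: 9; q=5: 26; q=6: 25.
Profit is maximized at q = 5. AVC there is 84/5 = $16.80 ≤ P, so producing beats shutting down (which would give -$75).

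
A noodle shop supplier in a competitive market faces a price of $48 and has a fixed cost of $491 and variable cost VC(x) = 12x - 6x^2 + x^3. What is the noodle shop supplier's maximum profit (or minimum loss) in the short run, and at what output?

Profit = -$275 at x = 6

AVC = 12 - 6x + x^2 has its minimum $3 at x = 3; price $48 clears that bar, so the firm operates.
With MC = 12 - 12x + 3x^2, P = MC on the upward-sloping part at x* = 6.
TR = 48·6 = 288. TC = 491 + 72 = 563. Profit = 288 − 563 = -$275.
That loss of $275 beats the $491 the firm would lose by shutting down; producing recovers $216 of fixed cost.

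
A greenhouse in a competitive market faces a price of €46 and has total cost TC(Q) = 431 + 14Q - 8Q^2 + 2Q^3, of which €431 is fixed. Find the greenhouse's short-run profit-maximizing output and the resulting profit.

Profit = -€303 at Q = 4

AVC = 14 - 8Q + 2Q^2 has its minimum €6 at Q = 2; price €46 clears that bar, so the firm operates.
With MC = 14 - 16Q + 6Q^2, P = MC on the upward-sloping part at Q* = 4.
TR = 46·4 = 184. TC = 431 + 56 = 487. Profit = 184 − 487 = -€303.
That loss of €303 beats the €431 the firm would lose by shutting down; producing recovers €128 of fixed cost.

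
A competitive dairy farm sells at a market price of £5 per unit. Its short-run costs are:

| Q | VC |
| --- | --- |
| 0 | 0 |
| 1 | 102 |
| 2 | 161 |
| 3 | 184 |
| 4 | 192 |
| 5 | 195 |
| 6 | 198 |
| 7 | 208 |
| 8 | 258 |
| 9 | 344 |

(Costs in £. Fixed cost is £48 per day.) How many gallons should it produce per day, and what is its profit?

Q = 0 (shut down); profit = -£48

Tabulate TR − TC: Q=0: -48; Q=1: -145; Q=2: -199; Q=3: -217; Q=4: -220; Q=5: -218; Q=6: -216; Q=7: -221; Q=8: -266; Q=9: -347.
Profit is highest at Q = 0. Equivalently, the lowest AVC in the table is 208/7 ≈ £29.71 at Q = 7, and P = £5 falls below it — price never covers variable cost, so the firm shuts down and loses only its fixed cost.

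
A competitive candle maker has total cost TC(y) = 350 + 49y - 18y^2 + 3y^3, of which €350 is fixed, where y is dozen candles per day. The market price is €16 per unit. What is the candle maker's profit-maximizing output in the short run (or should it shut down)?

Shut down

From TC, MC = TC'(y) = 49 - 36y + 9y^2 and AVC = VC/y = 49 - 18y + 3y^2.
The AVC parabola has its vertex at y = 18/6 = 3, where AVC = 49 - 18·3 + 3·3^2 = €22.
With P < min AVC (€16 < €22), every unit sold adds to the loss.
The firm minimizes its loss by shutting down and losing only its fixed cost of €350.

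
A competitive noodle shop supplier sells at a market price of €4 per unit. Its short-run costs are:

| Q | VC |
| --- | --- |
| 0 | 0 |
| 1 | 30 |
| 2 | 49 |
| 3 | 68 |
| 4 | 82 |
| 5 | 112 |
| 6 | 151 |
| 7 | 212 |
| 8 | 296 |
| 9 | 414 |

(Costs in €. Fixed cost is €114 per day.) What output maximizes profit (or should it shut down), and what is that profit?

Q = 0 (shut down); profit = -€114

Profit at each row (π = 4Q − TC): Q=0: -114; Q=1: -140; Q=2: -155; Q=3: -170; Q=4: -180; Q=5: -206; Q=6: -241; Q=7: -298; Q=8: -378; Q=9: -492.
Profit is highest at Q = 0. Equivalently, the lowest AVC in the table is 82/4 ≈ €20.50 at Q = 4, and P = €4 falls below it — price never covers variable cost, so the firm shuts down and loses only its fixed cost.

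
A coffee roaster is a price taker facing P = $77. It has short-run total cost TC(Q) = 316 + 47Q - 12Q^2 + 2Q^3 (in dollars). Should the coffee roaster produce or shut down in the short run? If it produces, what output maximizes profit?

Produce at Q = 5

Variable cost is VC = 47Q - 12Q^2 + 2Q^3, so AVC = VC/Q = 47 - 12Q + 2Q^2 and MC = dTC/dQ = 47 - 24Q + 6Q^2.
AVC hits its minimum where MC = AVC, at Q = 3, giving min AVC = 47 - 12·3 + 2·3^2 = $29.
Because $77 ≥ $29, revenue can cover variable cost; the firm operates.
Solving P = MC: -30 - 24Q + 6Q^2 = 0 ⇒ Q = -1 or 5. On the upward-sloping branch, Q* = 5.
Check: AVC at Q = 5 is $37 ≤ P, so revenue covers variable cost.
Profit = P·Q − TC = 77·5 − 501 = -$116, a loss, but smaller than the $316 fixed cost the firm would lose by shutting down.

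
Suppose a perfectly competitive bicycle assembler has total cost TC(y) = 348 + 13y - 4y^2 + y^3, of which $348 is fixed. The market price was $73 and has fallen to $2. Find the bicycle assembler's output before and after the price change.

AVC = 13 - 4y + y^2, minimized at y = 2 where min AVC = $9. MC = 13 - 8y + 3y^2.
With P = $73 above the shutdown price, P = MC gives y = 6.
At P = $2 < min AVC = $9, price no longer covers variable cost at any output, so the firm shuts down: y = 0.

Output falls from 6 to 0 (the firm shuts down)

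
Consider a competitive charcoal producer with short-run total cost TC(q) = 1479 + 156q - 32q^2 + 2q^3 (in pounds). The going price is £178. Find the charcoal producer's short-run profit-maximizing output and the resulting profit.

Profit = -£27 at q = 11

AVC = 156 - 32q + 2q^2; min AVC = £28 at q = 8. Since P = £178 ≥ min AVC, the firm produces.
MC = 156 - 64q + 6q^2. Setting P = MC and taking the root on the rising branch gives q* = 11.
TR = 178·11 = 1958. TC = 1479 + 506 = 1985. Profit = 1958 − 1985 = -£27.
That loss of £27 beats the £1479 the firm would lose by shutting down; producing recovers £1452 of fixed cost.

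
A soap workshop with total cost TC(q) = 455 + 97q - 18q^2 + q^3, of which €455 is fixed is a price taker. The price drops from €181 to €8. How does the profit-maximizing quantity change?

MC = 97 - 36q + 3q^2; the shutdown threshold is min AVC = €16 (at q = 9).
With P = €181 above the shutdown price, P = MC gives q = 14.
At P = €8 < min AVC = €16, price no longer covers variable cost at any output, so the firm shuts down: q = 0.

Output falls from 14 to 0 (the firm shuts down)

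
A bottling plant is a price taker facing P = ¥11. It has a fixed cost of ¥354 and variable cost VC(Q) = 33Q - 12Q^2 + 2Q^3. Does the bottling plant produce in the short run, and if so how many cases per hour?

Shut down

From TC, MC = TC'(Q) = 33 - 24Q + 6Q^2 and AVC = VC/Q = 33 - 12Q + 2Q^2.
AVC hits its minimum where MC = AVC, at Q = 3, giving min AVC = 33 - 12·3 + 2·3^2 = ¥15.
P = ¥11 lies below min AVC = ¥15; no output level covers variable cost.
Shutting down limits the loss to fixed cost, ¥354.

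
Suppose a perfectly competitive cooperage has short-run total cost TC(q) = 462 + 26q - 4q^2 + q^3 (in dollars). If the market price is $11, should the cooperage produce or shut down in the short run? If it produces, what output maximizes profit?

Shut down

From TC, MC = TC'(q) = 26 - 8q + 3q^2 and AVC = VC/q = 26 - 4q + q^2.
The AVC parabola has its vertex at q = 4/2 = 2, where AVC = 26 - 4·2 + 2^2 = $22.
With P < min AVC ($11 < $22), every unit sold adds to the loss.
The firm minimizes its loss by shutting down and losing only its fixed cost of $462.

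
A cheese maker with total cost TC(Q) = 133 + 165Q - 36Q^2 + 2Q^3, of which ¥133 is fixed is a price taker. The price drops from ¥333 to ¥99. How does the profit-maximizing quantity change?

AVC = 165 - 36Q + 2Q^2, minimized at Q = 9 where min AVC = ¥3. MC = 165 - 72Q + 6Q^2.
At P = ¥333 ≥ min AVC, set P = MC on the rising branch: Q = 14.
At P = ¥99 ≥ min AVC, set P = MC: Q = 11. The firm stays open but cuts output.

Output falls from 14 to 11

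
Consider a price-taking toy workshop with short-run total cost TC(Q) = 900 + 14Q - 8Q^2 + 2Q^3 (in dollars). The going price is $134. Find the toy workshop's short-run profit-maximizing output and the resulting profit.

Profit = -$324 at Q = 6

AVC = 14 - 8Q + 2Q^2; min AVC = $6 at Q = 2. Since P = $134 ≥ min AVC, the firm produces.
With MC = 14 - 16Q + 6Q^2, P = MC on the upward-sloping part at Q* = 6.
TR = 134·6 = 804. TC = 900 + 228 = 1128. Profit = 804 − 1128 = -$324.
By producing, the firm covers all variable cost plus $576 of fixed cost; shutting down would lose the full $900.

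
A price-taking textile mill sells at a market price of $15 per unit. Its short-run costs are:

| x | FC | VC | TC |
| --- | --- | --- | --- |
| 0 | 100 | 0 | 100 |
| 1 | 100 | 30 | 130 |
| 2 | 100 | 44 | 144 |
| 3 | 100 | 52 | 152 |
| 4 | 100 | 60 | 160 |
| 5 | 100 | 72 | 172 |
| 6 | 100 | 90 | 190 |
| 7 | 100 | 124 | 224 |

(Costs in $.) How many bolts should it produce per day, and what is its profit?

x = 5; profit = -$97

Profit at each row (π = 15x − TC): x=0: -100; x=1: -115; x=2: -114; x=3: -107; x=4: -100; x=5: -97; x=6: -100; x=7: -119.
Profit is maximized at x = 5. AVC there is 72/5 = $14.40 ≤ P, so producing beats shutting down (which would give -$100).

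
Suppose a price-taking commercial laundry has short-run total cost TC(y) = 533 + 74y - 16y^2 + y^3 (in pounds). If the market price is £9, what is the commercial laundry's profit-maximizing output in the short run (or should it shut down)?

From TC, MC = TC'(y) = 74 - 32y + 3y^2 and AVC = VC/y = 74 - 16y + y^2.
AVC is minimized where dAVC/dy = -16 + 2y = 0, at y = 8; min AVC = 74 - 16·8 + 8^2 = £10.
Since P = £9 < min AVC = £10, price fails to cover variable cost at any output.
Best response: produce nothing and absorb the £533 fixed cost.

Shut down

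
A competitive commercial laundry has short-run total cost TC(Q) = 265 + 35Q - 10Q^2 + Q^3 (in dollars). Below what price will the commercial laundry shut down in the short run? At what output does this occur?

$10 per unit, at Q = 5

Short-run supply begins at min AVC. From VC = 35Q - 10Q^2 + Q^3, AVC = 35 - 10Q + Q^2.
At the minimum of AVC, MC = AVC. MC = 35 - 20Q + 3Q^2; setting MC = AVC gives 2Q^2 - 10Q = 0, so Q = 5. min AVC = 10.
The firm shuts down for any P below $10.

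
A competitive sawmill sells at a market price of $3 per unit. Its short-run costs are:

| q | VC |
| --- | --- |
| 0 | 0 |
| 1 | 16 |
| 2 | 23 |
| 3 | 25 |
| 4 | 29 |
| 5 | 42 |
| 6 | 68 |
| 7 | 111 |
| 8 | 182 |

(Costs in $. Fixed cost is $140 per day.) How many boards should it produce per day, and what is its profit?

Compute π = P·q − TC at each output: q=0: -140; q=1: -153; q=2: -157; q=3: -156; q=4: -157; q=5: -167; q=6: -190; q=7: -230; q=8: -298.
Profit is highest at q = 0. Equivalently, the lowest AVC in the table is 29/4 ≈ $7.25 at q = 4, and P = $3 falls below it — price never covers variable cost, so the firm shuts down and loses only its fixed cost.

q = 0 (shut down); profit = -$140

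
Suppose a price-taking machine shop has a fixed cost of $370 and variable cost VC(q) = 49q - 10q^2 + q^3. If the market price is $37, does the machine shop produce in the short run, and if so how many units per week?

Variable cost is VC = 49q - 10q^2 + q^3, so AVC = VC/q = 49 - 10q + q^2 and MC = dTC/dq = 49 - 20q + 3q^2.
The AVC parabola has its vertex at q = 10/2 = 5, where AVC = 49 - 10·5 + 5^2 = $24.
P = $37 exceeds min AVC = $24, so the firm stays open.
P = MC gives 12 - 20q + 3q^2 = 0, with roots 2/3 and 6. Take the larger (rising MC): q* = 6.
Check: AVC at q = 6 is $25 ≤ P, so revenue covers variable cost.
Profit = P·q − TC = 37·6 − 520 = -$298, a loss, but smaller than the $370 fixed cost the firm would lose by shutting down.

Produce at q = 6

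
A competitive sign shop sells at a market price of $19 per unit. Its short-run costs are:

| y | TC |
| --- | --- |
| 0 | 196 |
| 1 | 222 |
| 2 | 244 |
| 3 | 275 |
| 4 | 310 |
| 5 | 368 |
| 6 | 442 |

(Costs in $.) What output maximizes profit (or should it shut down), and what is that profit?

y = 0 (shut down); profit = -$196

Profit at each row (π = 19y − TC): y=0: -196; y=1: -203; y=2: -206; y=3: -218; y=4: -234; y=5: -273; y=6: -328.
Profit is highest at y = 0. Equivalently, the lowest AVC in the table is 48/2 ≈ $24 at y = 2, and P = $19 falls below it — price never covers variable cost, so the firm shuts down and loses only its fixed cost.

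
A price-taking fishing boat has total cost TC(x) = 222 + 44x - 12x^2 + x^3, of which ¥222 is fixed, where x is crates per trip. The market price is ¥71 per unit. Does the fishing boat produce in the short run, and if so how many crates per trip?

Strip out fixed cost: VC = 44x - 12x^2 + x^3. Then AVC = 44 - 12x + x^2 and MC = 44 - 24x + 3x^2.
AVC hits its minimum where MC = AVC, at x = 6, giving min AVC = 44 - 12·6 + 6^2 = ¥8.
Since P = ¥71 ≥ min AVC = ¥8, price covers variable cost and the firm should produce.
P = MC gives -27 - 24x + 3x^2 = 0, with roots -1 and 9. Take the larger (rising MC): x* = 9.
Check: AVC at x = 9 is ¥17 ≤ P, so revenue covers variable cost.
Profit = P·x − TC = 71·9 − 375 = ¥264.

Produce at x = 9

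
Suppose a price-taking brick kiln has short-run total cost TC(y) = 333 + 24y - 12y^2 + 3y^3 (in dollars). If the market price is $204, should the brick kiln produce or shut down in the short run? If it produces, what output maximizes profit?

Variable cost is VC = 24y - 12y^2 + 3y^3, so AVC = VC/y = 24 - 12y + 3y^2 and MC = dTC/dy = 24 - 24y + 9y^2.
The AVC parabola has its vertex at y = 12/6 = 2, where AVC = 24 - 12·2 + 3·2^2 = $12.
Since P = $204 ≥ min AVC = $12, price covers variable cost and the firm should produce.
Set P = MC: 204 = 24 - 24y + 9y^2 → -180 - 24y + 9y^2 = 0. The roots are y = -10/3 and y = 6; the profit-maximizing output is on the rising part of MC, so y* = 6.
Check: AVC at y = 6 is $60 ≤ P, so revenue covers variable cost.
Profit = P·y − TC = 204·6 − 693 = $531.

Produce at y = 6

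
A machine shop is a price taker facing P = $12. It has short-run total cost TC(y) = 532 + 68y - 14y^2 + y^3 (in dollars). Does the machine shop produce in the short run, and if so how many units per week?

Strip out fixed cost: VC = 68y - 14y^2 + y^3. Then AVC = 68 - 14y + y^2 and MC = 68 - 28y + 3y^2.
AVC hits its minimum where MC = AVC, at y = 7, giving min AVC = 68 - 14·7 + 7^2 = $19.
Since P = $12 < min AVC = $19, price fails to cover variable cost at any output.
The firm minimizes its loss by shutting down and losing only its fixed cost of $532.

Shut down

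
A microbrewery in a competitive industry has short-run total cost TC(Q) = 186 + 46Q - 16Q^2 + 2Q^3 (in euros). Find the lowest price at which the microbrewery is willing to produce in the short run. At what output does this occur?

Short-run supply begins at min AVC. From VC = 46Q - 16Q^2 + 2Q^3, AVC = 46 - 16Q + 2Q^2.
At the minimum of AVC, MC = AVC. MC = 46 - 32Q + 6Q^2; setting MC = AVC gives 4Q^2 - 16Q = 0, so Q = 4. min AVC = 14.
So the shutdown price is €14.

€14 per unit, at Q = 4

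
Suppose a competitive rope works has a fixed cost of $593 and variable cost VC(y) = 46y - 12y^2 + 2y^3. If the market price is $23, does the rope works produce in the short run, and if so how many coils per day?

Shut down

Variable cost is VC = 46y - 12y^2 + 2y^3, so AVC = VC/y = 46 - 12y + 2y^2 and MC = dTC/dy = 46 - 24y + 6y^2.
The AVC parabola has its vertex at y = 12/4 = 3, where AVC = 46 - 12·3 + 2·3^2 = $28.
With P < min AVC ($23 < $28), every unit sold adds to the loss.
Best response: produce nothing and absorb the $593 fixed cost.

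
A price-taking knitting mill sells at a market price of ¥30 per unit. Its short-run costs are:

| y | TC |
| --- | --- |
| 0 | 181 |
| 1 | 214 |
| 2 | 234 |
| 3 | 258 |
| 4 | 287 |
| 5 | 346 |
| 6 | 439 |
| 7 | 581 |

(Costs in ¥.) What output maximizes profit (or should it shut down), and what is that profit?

y = 4; profit = -¥167

Tabulate TR − TC: y=0: -181; y=1: -184; y=2: -174; y=3: -168; y=4: -167; y=5: -196; y=6: -259; y=7: -371.
Profit is maximized at y = 4. AVC there is 106/4 = ¥26.50 ≤ P, so producing beats shutting down (which would give -¥181).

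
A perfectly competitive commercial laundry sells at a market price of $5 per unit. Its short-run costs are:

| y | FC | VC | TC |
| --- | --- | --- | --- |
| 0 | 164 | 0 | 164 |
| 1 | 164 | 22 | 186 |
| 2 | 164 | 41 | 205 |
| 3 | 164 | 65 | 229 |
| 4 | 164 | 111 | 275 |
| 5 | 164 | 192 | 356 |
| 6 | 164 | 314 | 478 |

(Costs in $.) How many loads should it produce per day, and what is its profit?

Profit at each row (π = 5y − TC): y=0: -164; y=1: -181; y=2: -195; y=3: -214; y=4: -255; y=5: -331; y=6: -448.
Profit is highest at y = 0. Equivalently, the lowest AVC in the table is 41/2 ≈ $20.50 at y = 2, and P = $5 falls below it — price never covers variable cost, so the firm shuts down and loses only its fixed cost.

y = 0 (shut down); profit = -$164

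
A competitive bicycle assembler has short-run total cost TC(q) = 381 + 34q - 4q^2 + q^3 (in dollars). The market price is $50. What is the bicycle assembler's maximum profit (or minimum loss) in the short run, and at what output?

Profit = -$317 at q = 4

AVC = 34 - 4q + q^2 has its minimum $30 at q = 2; price $50 clears that bar, so the firm operates.
MC = 34 - 8q + 3q^2. Setting P = MC and taking the root on the rising branch gives q* = 4.
TR = 50·4 = 200. TC = 381 + 136 = 517. Profit = 200 − 517 = -$317.
Shutting down would mean losing the fixed cost of $381, so operating at a loss of $317 is better by $64.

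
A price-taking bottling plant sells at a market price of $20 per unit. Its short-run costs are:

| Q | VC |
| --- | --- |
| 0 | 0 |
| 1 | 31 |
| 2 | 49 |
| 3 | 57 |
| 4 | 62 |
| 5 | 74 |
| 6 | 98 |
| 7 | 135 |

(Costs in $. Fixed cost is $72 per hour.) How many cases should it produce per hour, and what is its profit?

Q = 5; profit = -$46

Profit at each row (π = 20Q − TC): Q=0: -72; Q=1: -83; Q=2: -81; Q=3: -69; Q=4: -54; Q=5: -46; Q=6: -50; Q=7: -67.
Profit is maximized at Q = 5. AVC there is 74/5 = $14.80 ≤ P, so producing beats shutting down (which would give -$72).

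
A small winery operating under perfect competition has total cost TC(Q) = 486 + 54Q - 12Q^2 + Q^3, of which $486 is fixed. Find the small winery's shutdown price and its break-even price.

Shutdown price = $18; break-even price = $81

AVC = 54 - 12Q + Q^2; minimized at Q = 6, giving min AVC = $18. That is the shutdown price.
ATC = 486/Q + 54 - 12Q + Q^2. Setting dATC/dQ = −486/Q^2 − 12 + 2Q = 0 gives Q = 9 (since 2·9^3 − 12·9^2 = 486).
min ATC = 486/9 + 54 − 12·9 + 9^2 = $81. That is the break-even price.
For $18 ≤ P < $81 the firm produces at a loss; below $18 it shuts down.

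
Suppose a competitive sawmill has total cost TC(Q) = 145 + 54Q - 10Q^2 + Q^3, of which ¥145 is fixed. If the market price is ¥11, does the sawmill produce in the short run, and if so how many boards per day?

From TC, MC = TC'(Q) = 54 - 20Q + 3Q^2 and AVC = VC/Q = 54 - 10Q + Q^2.
The AVC parabola has its vertex at Q = 10/2 = 5, where AVC = 54 - 10·5 + 5^2 = ¥29.
P = ¥11 lies below min AVC = ¥29; no output level covers variable cost.
Best response: produce nothing and absorb the ¥145 fixed cost.

Shut down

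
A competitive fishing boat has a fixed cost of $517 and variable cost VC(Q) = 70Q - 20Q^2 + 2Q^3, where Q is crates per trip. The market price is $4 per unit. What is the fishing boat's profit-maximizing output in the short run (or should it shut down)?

Variable cost is VC = 70Q - 20Q^2 + 2Q^3, so AVC = VC/Q = 70 - 20Q + 2Q^2 and MC = dTC/dQ = 70 - 40Q + 6Q^2.
AVC hits its minimum where MC = AVC, at Q = 5, giving min AVC = 70 - 20·5 + 2·5^2 = $20.
P = $4 lies below min AVC = $20; no output level covers variable cost.
Best response: produce nothing and absorb the $517 fixed cost.

Shut down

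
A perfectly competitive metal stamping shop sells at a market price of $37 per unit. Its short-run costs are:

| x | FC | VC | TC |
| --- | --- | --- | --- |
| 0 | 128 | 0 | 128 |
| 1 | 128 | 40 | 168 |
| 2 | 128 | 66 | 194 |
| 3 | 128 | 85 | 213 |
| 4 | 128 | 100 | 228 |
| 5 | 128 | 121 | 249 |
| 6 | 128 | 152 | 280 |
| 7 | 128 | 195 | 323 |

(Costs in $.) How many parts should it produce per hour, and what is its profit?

Compute π = P·x − TC at each output: x=0: -128; x=1: -131; x=2: -120; x=3: -102; x=4: -80; x=5: -64; x=6: -58; x=7: -64.
Profit is maximized at x = 6. AVC there is 152/6 = $25.33 ≤ P, so producing beats shutting down (which would give -$128).

x = 6; profit = -$58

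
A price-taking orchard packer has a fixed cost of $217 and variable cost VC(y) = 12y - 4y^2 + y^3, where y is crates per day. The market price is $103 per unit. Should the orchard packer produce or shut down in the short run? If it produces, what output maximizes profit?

Produce at y = 7

Strip out fixed cost: VC = 12y - 4y^2 + y^3. Then AVC = 12 - 4y + y^2 and MC = 12 - 8y + 3y^2.
AVC hits its minimum where MC = AVC, at y = 2, giving min AVC = 12 - 4·2 + 2^2 = $8.
Because $103 ≥ $8, revenue can cover variable cost; the firm operates.
P = MC gives -91 - 8y + 3y^2 = 0, with roots -13/3 and 7. Take the larger (rising MC): y* = 7.
Check: AVC at y = 7 is $33 ≤ P, so revenue covers variable cost.
Profit = P·y − TC = 103·7 − 448 = $273.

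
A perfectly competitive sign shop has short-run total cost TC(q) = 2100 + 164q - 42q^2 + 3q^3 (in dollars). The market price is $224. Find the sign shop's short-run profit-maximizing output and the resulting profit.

AVC = 164 - 42q + 3q^2; min AVC = $17 at q = 7. Since P = $224 ≥ min AVC, the firm produces.
MC = 164 - 84q + 9q^2. Setting P = MC and taking the root on the rising branch gives q* = 10.
TR = 224·10 = 2240. TC = 2100 + 440 = 2540. Profit = 2240 − 2540 = -$300.
By producing, the firm covers all variable cost plus $1800 of fixed cost; shutting down would lose the full $2100.

Profit = -$300 at q = 10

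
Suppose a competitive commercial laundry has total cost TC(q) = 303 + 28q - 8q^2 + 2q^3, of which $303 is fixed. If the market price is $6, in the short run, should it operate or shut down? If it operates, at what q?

Strip out fixed cost: VC = 28q - 8q^2 + 2q^3. Then AVC = 28 - 8q + 2q^2 and MC = 28 - 16q + 6q^2.
AVC is minimized where dAVC/dq = -8 + 4q = 0, at q = 2; min AVC = 28 - 8·2 + 2·2^2 = $20.
With P < min AVC ($6 < $20), every unit sold adds to the loss.
Shutting down limits the loss to fixed cost, $303.

Shut down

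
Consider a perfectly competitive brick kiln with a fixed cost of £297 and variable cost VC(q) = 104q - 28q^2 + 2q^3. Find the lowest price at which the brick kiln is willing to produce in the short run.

£6 per unit

The shutdown price is the minimum of AVC. VC = 104q - 28q^2 + 2q^3, so AVC = 104 - 28q + 2q^2.
dAVC/dq = -28 + 4q = 0 gives q = 7. min AVC = 104 - 28·7 + 2·7^2 = 6.
For P < £6 the firm produces nothing.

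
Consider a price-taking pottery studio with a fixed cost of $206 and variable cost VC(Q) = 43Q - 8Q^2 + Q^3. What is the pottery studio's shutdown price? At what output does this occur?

$27 per unit, at Q = 4

Short-run supply begins at min AVC. From VC = 43Q - 8Q^2 + Q^3, AVC = 43 - 8Q + Q^2.
dAVC/dQ = -8 + 2Q = 0 gives Q = 4. min AVC = 43 - 8·4 + 4^2 = 27.
For P < $27 the firm produces nothing.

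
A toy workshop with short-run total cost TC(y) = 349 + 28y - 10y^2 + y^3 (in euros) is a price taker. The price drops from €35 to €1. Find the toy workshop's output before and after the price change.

Output falls from 7 to 0 (the firm shuts down)

AVC = 28 - 10y + y^2, minimized at y = 5 where min AVC = €3. MC = 28 - 20y + 3y^2.
At P = €35 ≥ min AVC, set P = MC on the rising branch: y = 7.
At P = €1 < min AVC = €3, price no longer covers variable cost at any output, so the firm shuts down: y = 0.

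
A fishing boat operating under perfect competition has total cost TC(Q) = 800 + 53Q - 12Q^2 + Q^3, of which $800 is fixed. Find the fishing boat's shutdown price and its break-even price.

Shutdown price = $17; break-even price = $113

AVC = 53 - 12Q + Q^2; minimized at Q = 6, giving min AVC = $17. That is the shutdown price.
ATC = 800/Q + 53 - 12Q + Q^2. Setting dATC/dQ = −800/Q^2 − 12 + 2Q = 0 gives Q = 10 (since 2·10^3 − 12·10^2 = 800).
min ATC = 800/10 + 53 − 12·10 + 10^2 = $113. That is the break-even price.
Between these two prices the firm operates at a loss; above $113 it earns a profit.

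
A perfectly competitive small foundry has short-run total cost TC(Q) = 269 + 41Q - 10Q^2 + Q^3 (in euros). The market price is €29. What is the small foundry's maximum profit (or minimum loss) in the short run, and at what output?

Profit = -€197 at Q = 6

AVC = 41 - 10Q + Q^2; min AVC = €16 at Q = 5. Since P = €29 ≥ min AVC, the firm produces.
With MC = 41 - 20Q + 3Q^2, P = MC on the upward-sloping part at Q* = 6.
TR = 29·6 = 174. TC = 269 + 102 = 371. Profit = 174 − 371 = -€197.
That loss of €197 beats the €269 the firm would lose by shutting down; producing recovers €72 of fixed cost.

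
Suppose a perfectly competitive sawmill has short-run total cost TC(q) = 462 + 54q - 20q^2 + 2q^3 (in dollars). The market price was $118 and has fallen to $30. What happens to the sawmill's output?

MC = 54 - 40q + 6q^2; the shutdown threshold is min AVC = $4 (at q = 5).
With P = $118 above the shutdown price, P = MC gives q = 8.
At P = $30 ≥ min AVC, set P = MC: q = 6. The firm stays open but cuts output.

Output falls from 8 to 6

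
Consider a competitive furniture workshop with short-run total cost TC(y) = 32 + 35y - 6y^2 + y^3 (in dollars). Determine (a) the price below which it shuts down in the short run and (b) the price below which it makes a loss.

Shutdown price = min AVC. AVC = 35 - 6y + y^2, with vertex at y = 3 and minimum $26.
ATC = 32/y + 35 - 6y + y^2. Setting dATC/dy = −32/y^2 − 6 + 2y = 0 gives y = 4 (since 2·4^3 − 6·4^2 = 32).
min ATC = 32/4 + 35 − 6·4 + 4^2 = $35. That is the break-even price.
For $26 ≤ P < $35 the firm produces at a loss; below $26 it shuts down.

Shutdown price = $26; break-even price = $35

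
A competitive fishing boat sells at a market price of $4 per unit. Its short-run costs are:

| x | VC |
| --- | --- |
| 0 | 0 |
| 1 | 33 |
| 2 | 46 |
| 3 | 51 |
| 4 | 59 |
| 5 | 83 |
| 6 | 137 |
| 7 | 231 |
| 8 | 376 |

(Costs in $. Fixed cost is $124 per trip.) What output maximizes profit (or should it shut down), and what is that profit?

Tabulate TR − TC: x=0: -124; x=1: -153; x=2: -162; x=3: -163; x=4: -167; x=5: -187; x=6: -237; x=7: -327; x=8: -468.
Profit is highest at x = 0. Equivalently, the lowest AVC in the table is 59/4 ≈ $14.75 at x = 4, and P = $4 falls below it — price never covers variable cost, so the firm shuts down and loses only its fixed cost.

x = 0 (shut down); profit = -$124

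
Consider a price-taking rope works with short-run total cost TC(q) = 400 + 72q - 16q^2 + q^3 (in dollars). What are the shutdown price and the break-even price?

Shutdown price = $8; break-even price = $52

AVC = 72 - 16q + q^2; minimized at q = 8, giving min AVC = $8. That is the shutdown price.
ATC = 400/q + 72 - 16q + q^2. Setting dATC/dq = −400/q^2 − 16 + 2q = 0 gives q = 10 (since 2·10^3 − 16·10^2 = 400).
min ATC = 400/10 + 72 − 16·10 + 10^2 = $52. That is the break-even price.
Between these two prices the firm operates at a loss; above $52 it earns a profit.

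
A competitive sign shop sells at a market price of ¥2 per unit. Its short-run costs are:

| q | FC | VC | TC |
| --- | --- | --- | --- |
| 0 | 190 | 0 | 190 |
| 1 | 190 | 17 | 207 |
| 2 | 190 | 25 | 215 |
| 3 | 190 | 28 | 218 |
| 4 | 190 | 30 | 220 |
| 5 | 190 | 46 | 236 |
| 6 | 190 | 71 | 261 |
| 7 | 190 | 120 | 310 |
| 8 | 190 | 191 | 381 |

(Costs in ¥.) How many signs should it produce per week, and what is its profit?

q = 0 (shut down); profit = -¥190

Profit at each row (π = 2q − TC): q=0: -190; q=1: -205; q=2: -211; q=3: -212; q=4: -212; q=5: -226; q=6: -249; q=7: -296; q=8: -365.
Profit is highest at q = 0. Equivalently, the lowest AVC in the table is 30/4 ≈ ¥7.50 at q = 4, and P = ¥2 falls below it — price never covers variable cost, so the firm shuts down and loses only its fixed cost.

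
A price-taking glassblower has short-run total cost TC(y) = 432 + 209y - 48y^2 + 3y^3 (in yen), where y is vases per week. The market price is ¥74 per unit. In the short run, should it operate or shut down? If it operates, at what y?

Produce at y = 9

From TC, MC = TC'(y) = 209 - 96y + 9y^2 and AVC = VC/y = 209 - 48y + 3y^2.
AVC hits its minimum where MC = AVC, at y = 8, giving min AVC = 209 - 48·8 + 3·8^2 = ¥17.
Since P = ¥74 ≥ min AVC = ¥17, price covers variable cost and the firm should produce.
Solving P = MC: 135 - 96y + 9y^2 = 0 ⇒ y = 5/3 or 9. On the upward-sloping branch, y* = 9.
Check: AVC at y = 9 is ¥20 ≤ P, so revenue covers variable cost.
Profit = P·y − TC = 74·9 − 612 = ¥54.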